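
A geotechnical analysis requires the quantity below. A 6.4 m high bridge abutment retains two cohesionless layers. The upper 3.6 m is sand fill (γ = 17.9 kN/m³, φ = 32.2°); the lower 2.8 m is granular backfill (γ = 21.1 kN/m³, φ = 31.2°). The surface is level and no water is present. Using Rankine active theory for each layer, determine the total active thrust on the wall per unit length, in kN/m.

119 kN/m

K_a1 = tan²(45°−32.2°/2) = 0.3047; K_a2 = tan²(45°−31.2°/2) = 0.3175.
Layer 1: σ at base = K_a1 γ₁ h₁ = 19.64 kPa; P₁ = ½×19.64×3.6 = 35.35.
Layer 2: σ_v at top = γ₁h₁ = 64.44; σ_h top = K_a2×64.44 = 20.46; σ_h base = K_a2×(64.44+21.1×2.8) = 39.22.
P₂ = ½(20.46+39.22)×2.8 = 83.55. Total P_a = 35.35+83.55 = 118.9 kN/m.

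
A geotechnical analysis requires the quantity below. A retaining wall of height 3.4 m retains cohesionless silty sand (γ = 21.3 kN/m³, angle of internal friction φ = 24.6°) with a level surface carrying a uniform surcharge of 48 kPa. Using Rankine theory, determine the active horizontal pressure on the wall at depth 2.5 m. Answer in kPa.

41.7 kPa

K_a = (1 − sin φ)/(1 + sin φ) = 0.4121.
σ_v = γz + q = 21.3 × 2.5 + 48 = 101.2 kPa.
σ_h = K_a σ_v = 0.4121 × 101.2 = 41.73 kPa.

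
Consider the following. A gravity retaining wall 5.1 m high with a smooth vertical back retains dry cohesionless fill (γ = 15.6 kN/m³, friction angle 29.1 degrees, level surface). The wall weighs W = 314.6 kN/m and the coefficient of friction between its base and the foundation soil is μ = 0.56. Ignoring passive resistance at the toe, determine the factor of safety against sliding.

K_a = tan²(45° − 29.1°/2) = 0.3456.
P_a = ½K_aγH² = 0.5×0.3456×15.6×5.1² = 70.11 kN/m, acting at H/3 = 1.700 m above the base.
FS_sliding = μW / P_a = 0.56×314.6 / 70.11 = 2.513.

2.51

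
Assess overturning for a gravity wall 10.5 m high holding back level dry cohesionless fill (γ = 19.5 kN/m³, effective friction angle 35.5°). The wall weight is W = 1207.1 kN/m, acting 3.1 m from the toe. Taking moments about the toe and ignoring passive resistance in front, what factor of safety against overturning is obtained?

K_a = tan²(45° − 35.5°/2) = 0.2653.
P_a = ½K_aγH² = 0.5×0.2653×19.5×10.5² = 285.1 kN/m, acting at H/3 = 3.500 m above the base.
Overturning moment M_o = P_a × H/3 = 285.1 × 3.500 = 998.0.
Resisting moment M_r = W × 3.1 = 1207.1 × 3.1 = 3742.
FS_overturning = M_r/M_o = 3742/998.0 = 3.750.

3.75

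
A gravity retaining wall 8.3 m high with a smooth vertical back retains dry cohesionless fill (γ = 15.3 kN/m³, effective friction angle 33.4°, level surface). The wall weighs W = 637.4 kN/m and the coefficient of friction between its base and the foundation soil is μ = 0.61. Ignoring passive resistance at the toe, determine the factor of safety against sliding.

K_a = tan²(45° − 33.4°/2) = 0.2899.
P_a = ½K_aγH² = 0.5×0.2899×15.3×8.3² = 152.8 kN/m, acting at H/3 = 2.767 m above the base.
FS_sliding = μW / P_a = 0.61×637.4 / 152.8 = 2.545.

2.54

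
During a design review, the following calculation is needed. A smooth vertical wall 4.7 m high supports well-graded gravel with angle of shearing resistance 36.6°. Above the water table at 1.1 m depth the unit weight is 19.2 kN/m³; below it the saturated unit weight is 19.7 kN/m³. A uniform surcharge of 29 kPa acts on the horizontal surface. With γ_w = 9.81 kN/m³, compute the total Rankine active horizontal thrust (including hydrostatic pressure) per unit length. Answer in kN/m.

136 kN/m

K_a = tan²(45° − φ/2) = 0.2530.
γ' = 19.7 − 9.81 = 9.890 kN/m³. h₂ = H − d_w = 3.6 m.
σ'_h: at surface K_a·q = 7.336; at WT K_a(q+γd_w) = 12.68; at base K_a(q+γd_w+γ'h₂) = 21.68 kPa.
P₁ = ½(7.336+12.68)×1.1 = 11.01; P₂ = ½(12.68+21.68)×3.6 = 61.85; P_w = ½γ_w h₂² = 63.57.
Total = 11.01+61.85+63.57 = 136.4 kN/m.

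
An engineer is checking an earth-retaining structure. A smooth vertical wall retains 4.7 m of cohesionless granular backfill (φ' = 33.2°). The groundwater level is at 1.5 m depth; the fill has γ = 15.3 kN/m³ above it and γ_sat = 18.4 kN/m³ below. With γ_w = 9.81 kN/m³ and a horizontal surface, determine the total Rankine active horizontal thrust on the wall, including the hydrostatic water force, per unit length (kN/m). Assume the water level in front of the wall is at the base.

89.6 kN/m

K_a = tan²(45° − φ/2) = 0.2924.
γ' = 18.4 − 9.81 = 8.590 kN/m³. Depth below WT = 3.2 m.
σ'_h at WT = K_a γ d_w = 6.710 kPa; at base = 6.710 + K_a γ' × 3.2 = 14.75 kPa.
P₁ (0–1.5 m) = ½×6.710×1.5 = 5.032. P₂ (1.5–4.7 m) = ½(6.710+14.75)×3.2 = 34.33.
P_w = ½ γ_w h₂² = 0.5×9.81×3.2² = 50.23. Total = 5.032+34.33+50.23 = 89.59 kN/m.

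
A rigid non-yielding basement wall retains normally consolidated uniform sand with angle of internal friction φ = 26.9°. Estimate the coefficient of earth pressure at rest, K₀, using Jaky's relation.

0.548

K₀ = 1 − sin φ' = 1 − sin 26.9° = 0.5476.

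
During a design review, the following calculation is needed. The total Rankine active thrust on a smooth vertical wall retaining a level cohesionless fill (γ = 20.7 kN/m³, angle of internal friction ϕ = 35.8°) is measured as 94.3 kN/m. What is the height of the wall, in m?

5.90 m

K_a = 0.2619. P_a = ½ K_a γ H² ⇒ H = √(2P_a/(K_a γ)).
H = √(2×94.3/(0.2619×20.7)) = 5.899 m.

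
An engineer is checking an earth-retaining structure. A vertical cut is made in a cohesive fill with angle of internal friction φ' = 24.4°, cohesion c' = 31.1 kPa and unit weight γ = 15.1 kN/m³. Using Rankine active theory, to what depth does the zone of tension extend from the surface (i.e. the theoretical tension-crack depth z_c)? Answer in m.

K_a = tan²(45° − 24.4°/2) = 0.4153; √K_a = 0.6445.
The active pressure is zero where K_a γ z = 2c√K_a, so z_c = 2c/(γ√K_a) = 2×31.1/(15.1×0.6445) = 6.392 m.

6.39 m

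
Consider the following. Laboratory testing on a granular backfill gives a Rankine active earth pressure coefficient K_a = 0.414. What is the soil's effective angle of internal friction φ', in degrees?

K_a = tan²(45° − φ/2) ⇒ 45° − φ/2 = arctan(√0.414) = 32.76°.
φ = 2(45° − 32.76°) = 24.48°.

24.5°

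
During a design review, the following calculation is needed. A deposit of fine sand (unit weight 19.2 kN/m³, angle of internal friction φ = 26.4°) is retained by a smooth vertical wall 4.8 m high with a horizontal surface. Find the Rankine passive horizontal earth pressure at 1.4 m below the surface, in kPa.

69.9 kPa

K_p = (1 + sin φ)/(1 − sin φ) = 2.601.
σ_h = K_p γ z = 2.601 × 19.2 × 1.4 = 69.92 kPa.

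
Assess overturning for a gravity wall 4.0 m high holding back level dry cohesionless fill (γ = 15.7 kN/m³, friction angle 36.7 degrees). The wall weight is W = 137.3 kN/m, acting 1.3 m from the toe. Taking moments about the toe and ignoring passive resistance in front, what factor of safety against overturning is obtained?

4.23

K_a = tan²(45° − 36.7°/2) = 0.2519.
P_a = ½K_aγH² = 0.5×0.2519×15.7×4.0² = 31.63 kN/m, acting at H/3 = 1.333 m above the base.
Overturning moment M_o = P_a × H/3 = 31.63 × 1.333 = 42.18.
Resisting moment M_r = W × 1.3 = 137.3 × 1.3 = 178.5.
FS_overturning = M_r/M_o = 178.5/42.18 = 4.232.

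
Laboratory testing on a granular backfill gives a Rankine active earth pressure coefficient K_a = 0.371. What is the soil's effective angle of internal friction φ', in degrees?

K_a = tan²(45° − φ/2) ⇒ 45° − φ/2 = arctan(√0.371) = 31.35°.
φ = 2(45° − 31.35°) = 27.31°.

27.3°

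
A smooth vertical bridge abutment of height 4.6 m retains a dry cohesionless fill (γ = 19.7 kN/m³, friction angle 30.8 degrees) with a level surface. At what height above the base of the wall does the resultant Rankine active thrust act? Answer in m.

K_a = 0.3227.
The pressure distribution is triangular, so the resultant acts at H/3 above the base = 4.6/3 = 1.533 m.

1.53 m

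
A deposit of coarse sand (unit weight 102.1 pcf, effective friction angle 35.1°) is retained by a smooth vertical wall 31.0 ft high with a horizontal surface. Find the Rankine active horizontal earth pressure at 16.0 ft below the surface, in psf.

K_a = (1 − sin φ)/(1 + sin φ) = 0.2698.
σ_h = K_a γ z = 0.2698 × 102.1 × 16.0 = 440.8 psf.

441 psf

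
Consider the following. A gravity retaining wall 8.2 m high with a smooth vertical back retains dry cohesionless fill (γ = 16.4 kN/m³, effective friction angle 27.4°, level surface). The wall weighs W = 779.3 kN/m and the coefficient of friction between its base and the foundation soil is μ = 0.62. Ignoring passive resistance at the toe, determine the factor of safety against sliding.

K_a = tan²(45° − 27.4°/2) = 0.3697.
P_a = ½K_aγH² = 0.5×0.3697×16.4×8.2² = 203.8 kN/m, acting at H/3 = 2.733 m above the base.
FS_sliding = μW / P_a = 0.62×779.3 / 203.8 = 2.370.

2.37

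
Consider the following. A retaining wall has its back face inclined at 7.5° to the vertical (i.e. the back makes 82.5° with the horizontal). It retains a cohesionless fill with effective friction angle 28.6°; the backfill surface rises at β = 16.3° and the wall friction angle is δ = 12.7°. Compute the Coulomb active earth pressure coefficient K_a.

K_a = sin²(α+φ) / [sin²α · sin(α−δ) · (1 + √{sin(φ+δ)sin(φ−β) / (sin(α−δ)sin(α+β))})²].
With α = 82.5°, φ = 28.6°, δ = 12.7°, β = 16.3°: K_a = 0.4888.

0.489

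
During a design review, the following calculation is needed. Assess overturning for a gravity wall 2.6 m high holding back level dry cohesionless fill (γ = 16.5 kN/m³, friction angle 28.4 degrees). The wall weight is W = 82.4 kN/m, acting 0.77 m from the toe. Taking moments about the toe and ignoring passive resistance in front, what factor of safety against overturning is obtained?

K_a = tan²(45° − 28.4°/2) = 0.3554.
P_a = ½K_aγH² = 0.5×0.3554×16.5×2.6² = 19.82 kN/m, acting at H/3 = 0.8667 m above the base.
Overturning moment M_o = P_a × H/3 = 19.82 × 0.8667 = 17.18.
Resisting moment M_r = W × 0.77 = 82.4 × 0.77 = 63.45.
FS_overturning = M_r/M_o = 63.45/17.18 = 3.694.

3.69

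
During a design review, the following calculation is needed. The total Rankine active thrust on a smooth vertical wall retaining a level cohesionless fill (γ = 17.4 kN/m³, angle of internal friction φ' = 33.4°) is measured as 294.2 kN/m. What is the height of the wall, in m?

10.8 m

K_a = 0.2899. P_a = ½ K_a γ H² ⇒ H = √(2P_a/(K_a γ)).
H = √(2×294.2/(0.2899×17.4)) = 10.80 m.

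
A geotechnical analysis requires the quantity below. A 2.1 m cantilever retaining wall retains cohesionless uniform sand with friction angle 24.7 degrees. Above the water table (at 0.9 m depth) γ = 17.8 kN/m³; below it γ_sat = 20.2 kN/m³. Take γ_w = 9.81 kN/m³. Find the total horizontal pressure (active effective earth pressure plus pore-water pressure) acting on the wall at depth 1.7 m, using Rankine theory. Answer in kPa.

17.8 kPa

K_a = (1 − sin φ)/(1 + sin φ) = 0.4106.
γ' = 20.2 − 9.81 = 10.39 kN/m³.
Effective vertical stress at 1.7 m: σ'_v = 17.8×0.9 + 10.39×0.800 = 24.33 kPa.
σ'_h = K_a σ'_v = 0.4106 × 24.33 = 9.990 kPa; u = γ_w × 0.800 = 7.848 kPa.
Total σ_h = 9.990 + 7.848 = 17.84 kPa.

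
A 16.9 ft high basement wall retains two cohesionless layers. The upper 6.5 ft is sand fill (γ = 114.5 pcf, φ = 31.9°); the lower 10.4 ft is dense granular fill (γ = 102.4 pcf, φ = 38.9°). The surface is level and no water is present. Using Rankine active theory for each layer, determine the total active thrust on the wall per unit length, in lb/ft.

3780 lb/ft

K_a1 = tan²(45°−31.9°/2) = 0.3085; K_a2 = tan²(45°−38.9°/2) = 0.2285.
Layer 1: σ at base = K_a1 γ₁ h₁ = 229.6 psf; P₁ = ½×229.6×6.5 = 746.3.
Layer 2: σ_v at top = γ₁h₁ = 744.2; σ_h top = K_a2×744.2 = 170.1; σ_h base = K_a2×(744.2+102.4×10.4) = 413.5.
P₂ = ½(170.1+413.5)×10.4 = 3034. Total P_a = 746.3+3034 = 3781 lb/ft.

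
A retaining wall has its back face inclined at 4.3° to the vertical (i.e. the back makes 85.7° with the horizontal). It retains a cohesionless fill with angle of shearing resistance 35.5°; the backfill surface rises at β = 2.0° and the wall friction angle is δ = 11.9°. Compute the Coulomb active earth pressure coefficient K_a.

0.281

K_a = sin²(α+φ) / [sin²α · sin(α−δ) · (1 + √{sin(φ+δ)sin(φ−β) / (sin(α−δ)sin(α+β))})²].
With α = 85.7°, φ = 35.5°, δ = 11.9°, β = 2.0°: K_a = 0.2812.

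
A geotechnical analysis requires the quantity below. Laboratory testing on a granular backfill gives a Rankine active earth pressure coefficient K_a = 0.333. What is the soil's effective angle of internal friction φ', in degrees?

30.0°

K_a = tan²(45° − φ/2) ⇒ 45° − φ/2 = arctan(√0.333) = 29.99°.
φ = 2(45° − 29.99°) = 30.02°.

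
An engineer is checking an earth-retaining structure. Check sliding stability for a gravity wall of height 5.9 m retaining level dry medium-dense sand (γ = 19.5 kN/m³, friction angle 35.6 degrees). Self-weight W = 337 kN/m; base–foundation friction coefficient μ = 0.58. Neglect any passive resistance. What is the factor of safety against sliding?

2.18

K_a = tan²(45° − 35.6°/2) = 0.2641.
P_a = ½K_aγH² = 0.5×0.2641×19.5×5.9² = 89.64 kN/m, acting at H/3 = 1.967 m above the base.
FS_sliding = μW / P_a = 0.58×337 / 89.64 = 2.180.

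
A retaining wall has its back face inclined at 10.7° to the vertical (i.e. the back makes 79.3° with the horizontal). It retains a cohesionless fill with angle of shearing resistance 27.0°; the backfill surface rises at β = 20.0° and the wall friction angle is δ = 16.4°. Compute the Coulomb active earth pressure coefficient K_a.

0.626

K_a = sin²(α+φ) / [sin²α · sin(α−δ) · (1 + √{sin(φ+δ)sin(φ−β) / (sin(α−δ)sin(α+β))})²].
With α = 79.3°, φ = 27.0°, δ = 16.4°, β = 20.0°: K_a = 0.6258.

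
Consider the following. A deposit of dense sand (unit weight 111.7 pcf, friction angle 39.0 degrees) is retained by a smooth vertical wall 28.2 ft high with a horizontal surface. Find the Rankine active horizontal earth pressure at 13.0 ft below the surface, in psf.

330 psf

K_a = (1 − sin φ)/(1 + sin φ) = 0.2275.
σ_h = K_a γ z = 0.2275 × 111.7 × 13.0 = 330.4 psf.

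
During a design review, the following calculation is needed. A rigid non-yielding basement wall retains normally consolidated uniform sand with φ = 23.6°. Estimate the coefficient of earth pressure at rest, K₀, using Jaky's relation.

K₀ = 1 − sin φ' = 1 − sin 23.6° = 0.5997.

0.600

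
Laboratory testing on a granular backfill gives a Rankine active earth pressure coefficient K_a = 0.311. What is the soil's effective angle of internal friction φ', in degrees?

31.7°

K_a = tan²(45° − φ/2) ⇒ 45° − φ/2 = arctan(√0.311) = 29.15°.
φ = 2(45° − 29.15°) = 31.71°.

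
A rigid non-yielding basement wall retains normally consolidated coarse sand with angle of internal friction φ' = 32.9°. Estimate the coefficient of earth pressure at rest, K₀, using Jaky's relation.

0.457

K₀ = 1 − sin φ' = 1 − sin 32.9° = 0.4568.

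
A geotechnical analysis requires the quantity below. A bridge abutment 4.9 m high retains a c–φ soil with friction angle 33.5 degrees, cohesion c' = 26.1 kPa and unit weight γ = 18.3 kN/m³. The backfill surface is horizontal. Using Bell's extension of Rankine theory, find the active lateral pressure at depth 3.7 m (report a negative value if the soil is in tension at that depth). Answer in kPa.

-8.50 kPa

K_a = (1 − sin φ)/(1 + sin φ) = 0.2887.
σ_a = K_a γ z − 2c√K_a = 0.2887×18.3×3.7 − 2×26.1×0.5373 = -8.499 kPa.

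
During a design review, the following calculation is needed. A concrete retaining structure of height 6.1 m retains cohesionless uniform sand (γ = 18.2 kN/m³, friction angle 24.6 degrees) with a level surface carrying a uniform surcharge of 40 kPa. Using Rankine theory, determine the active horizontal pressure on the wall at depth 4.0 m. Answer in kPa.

K_a = (1 − sin φ)/(1 + sin φ) = 0.4121.
σ_v = γz + q = 18.2 × 4.0 + 40 = 112.8 kPa.
σ_h = K_a σ_v = 0.4121 × 112.8 = 46.49 kPa.

46.5 kPa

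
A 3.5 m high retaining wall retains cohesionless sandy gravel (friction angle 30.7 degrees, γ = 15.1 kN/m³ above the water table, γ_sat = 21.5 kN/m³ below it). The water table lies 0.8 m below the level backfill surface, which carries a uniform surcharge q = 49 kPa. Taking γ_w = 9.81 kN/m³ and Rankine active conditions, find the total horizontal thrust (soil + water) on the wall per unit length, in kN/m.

K_a = tan²(45° − φ/2) = 0.3240.
γ' = 21.5 − 9.81 = 11.69 kN/m³. h₂ = H − d_w = 2.7 m.
σ'_h: at surface K_a·q = 15.88; at WT K_a(q+γd_w) = 19.79; at base K_a(q+γd_w+γ'h₂) = 30.02 kPa.
P₁ = ½(15.88+19.79)×0.8 = 14.27; P₂ = ½(19.79+30.02)×2.7 = 67.24; P_w = ½γ_w h₂² = 35.76.
Total = 14.27+67.24+35.76 = 117.3 kN/m.

117 kN/m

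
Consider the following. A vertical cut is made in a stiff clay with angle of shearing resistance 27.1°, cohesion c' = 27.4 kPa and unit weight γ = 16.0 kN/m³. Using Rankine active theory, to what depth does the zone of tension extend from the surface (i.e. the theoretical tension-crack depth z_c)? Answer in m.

5.60 m

K_a = tan²(45° − 27.1°/2) = 0.3741; √K_a = 0.6116.
The active pressure is zero where K_a γ z = 2c√K_a, so z_c = 2c/(γ√K_a) = 2×27.4/(16.0×0.6116) = 5.600 m.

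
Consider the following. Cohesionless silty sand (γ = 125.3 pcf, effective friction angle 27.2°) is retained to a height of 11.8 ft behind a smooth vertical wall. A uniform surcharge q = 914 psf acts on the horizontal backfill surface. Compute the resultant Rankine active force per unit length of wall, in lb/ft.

7270 lb/ft

K_a = tan²(45° − φ/2) = 0.3726.
Soil triangle: ½ K_a γ H² = 0.5×0.3726×125.3×11.8² = 3250 lb/ft.
Surcharge rectangle: K_a q H = 0.3726×914×11.8 = 4018 lb/ft.
Total = 3250 + 4018 = 7269 lb/ft.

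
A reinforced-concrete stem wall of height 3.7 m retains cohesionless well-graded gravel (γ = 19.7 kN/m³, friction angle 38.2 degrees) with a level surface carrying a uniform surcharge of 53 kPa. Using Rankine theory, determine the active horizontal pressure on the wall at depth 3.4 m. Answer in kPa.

K_a = (1 − sin φ)/(1 + sin φ) = 0.2358.
σ_v = γz + q = 19.7 × 3.4 + 53 = 120.0 kPa.
σ_h = K_a σ_v = 0.2358 × 120.0 = 28.29 kPa.

28.3 kPa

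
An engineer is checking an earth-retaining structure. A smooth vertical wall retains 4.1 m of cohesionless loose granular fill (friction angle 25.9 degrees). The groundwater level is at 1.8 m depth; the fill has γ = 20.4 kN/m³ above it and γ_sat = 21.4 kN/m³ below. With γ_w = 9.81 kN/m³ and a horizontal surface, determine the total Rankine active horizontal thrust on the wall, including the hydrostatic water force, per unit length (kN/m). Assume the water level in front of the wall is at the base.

K_a = tan²(45° − φ/2) = 0.3920.
γ' = 21.4 − 9.81 = 11.59 kN/m³. Depth below WT = 2.3 m.
σ'_h at WT = K_a γ d_w = 14.39 kPa; at base = 14.39 + K_a γ' × 2.3 = 24.84 kPa.
P₁ (0–1.8 m) = ½×14.39×1.8 = 12.95. P₂ (1.8–4.1 m) = ½(14.39+24.84)×2.3 = 45.12.
P_w = ½ γ_w h₂² = 0.5×9.81×2.3² = 25.95. Total = 12.95+45.12+25.95 = 84.02 kN/m.

84.0 kN/m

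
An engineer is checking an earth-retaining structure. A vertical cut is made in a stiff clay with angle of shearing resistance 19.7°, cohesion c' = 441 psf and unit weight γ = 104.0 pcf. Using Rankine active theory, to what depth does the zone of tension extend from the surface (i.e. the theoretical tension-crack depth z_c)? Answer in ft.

12.0 ft

K_a = tan²(45° − 19.7°/2) = 0.4958; √K_a = 0.7041.
The active pressure is zero where K_a γ z = 2c√K_a, so z_c = 2c/(γ√K_a) = 2×441/(104.0×0.7041) = 12.04 ft.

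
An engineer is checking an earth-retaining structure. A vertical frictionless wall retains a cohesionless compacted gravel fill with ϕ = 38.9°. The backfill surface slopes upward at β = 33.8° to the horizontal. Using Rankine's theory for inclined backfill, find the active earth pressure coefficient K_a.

K_a = cos β · (cos β − √(cos²β − cos²φ)) / (cos β + √(cos²β − cos²φ)).
cos β = 0.8310, cos φ = 0.7782, √(cos²β − cos²φ) = 0.2913.
K_a = 0.8310 × (0.8310 − 0.2913)/(0.8310 + 0.2913) = 0.3996.

0.400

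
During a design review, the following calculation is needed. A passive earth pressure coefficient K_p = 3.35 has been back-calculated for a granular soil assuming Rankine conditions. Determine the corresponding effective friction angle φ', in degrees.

32.7°

K_p = (1+sin φ)/(1−sin φ) ⇒ sin φ = (K_p − 1)/(K_p + 1) = 0.5402.
φ = arcsin(0.5402) = 32.70°.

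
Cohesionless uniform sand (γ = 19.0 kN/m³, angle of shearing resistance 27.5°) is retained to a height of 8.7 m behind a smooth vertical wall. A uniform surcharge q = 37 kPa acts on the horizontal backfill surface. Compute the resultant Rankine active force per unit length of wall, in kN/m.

383 kN/m

K_a = tan²(45° − φ/2) = 0.3682.
Soil triangle: ½ K_a γ H² = 0.5×0.3682×19.0×8.7² = 264.8 kN/m.
Surcharge rectangle: K_a q H = 0.3682×37×8.7 = 118.5 kN/m.
Total = 264.8 + 118.5 = 383.3 kN/m.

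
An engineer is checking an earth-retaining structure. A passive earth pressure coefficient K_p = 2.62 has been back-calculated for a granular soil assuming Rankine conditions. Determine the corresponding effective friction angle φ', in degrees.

K_p = (1+sin φ)/(1−sin φ) ⇒ sin φ = (K_p − 1)/(K_p + 1) = 0.4475.
φ = arcsin(0.4475) = 26.58°.

26.6°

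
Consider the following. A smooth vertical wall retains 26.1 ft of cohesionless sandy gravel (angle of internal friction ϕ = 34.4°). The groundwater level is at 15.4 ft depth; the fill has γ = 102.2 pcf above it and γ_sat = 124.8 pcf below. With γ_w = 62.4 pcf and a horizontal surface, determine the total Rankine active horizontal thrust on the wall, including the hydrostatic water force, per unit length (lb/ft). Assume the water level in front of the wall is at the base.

K_a = tan²(45° − φ/2) = 0.2780.
γ' = 124.8 − 62.4 = 62.40 pcf. Depth below WT = 10.7 ft.
σ'_h at WT = K_a γ d_w = 437.5 psf; at base = 437.5 + K_a γ' × 10.7 = 623.1 psf.
P₁ (0–15.4 ft) = ½×437.5×15.4 = 3369. P₂ (15.4–26.1 ft) = ½(437.5+623.1)×10.7 = 5674.
P_w = ½ γ_w h₂² = 0.5×62.4×10.7² = 3572. Total = 3369+5674+3572 = 12620 lb/ft.

12600 lb/ft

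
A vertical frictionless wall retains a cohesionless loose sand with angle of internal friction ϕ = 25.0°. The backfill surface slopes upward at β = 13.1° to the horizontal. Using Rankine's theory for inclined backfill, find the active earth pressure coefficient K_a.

K_a = cos β · (cos β − √(cos²β − cos²φ)) / (cos β + √(cos²β − cos²φ)).
cos β = 0.9740, cos φ = 0.9063, √(cos²β − cos²φ) = 0.3567.
K_a = 0.9740 × (0.9740 − 0.3567)/(0.9740 + 0.3567) = 0.4518.

0.452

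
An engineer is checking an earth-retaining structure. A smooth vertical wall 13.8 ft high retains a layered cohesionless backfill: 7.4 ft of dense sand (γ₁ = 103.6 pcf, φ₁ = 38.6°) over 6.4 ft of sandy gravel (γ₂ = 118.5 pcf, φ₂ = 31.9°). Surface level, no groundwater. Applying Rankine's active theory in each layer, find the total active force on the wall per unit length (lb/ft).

2920 lb/ft

K_a1 = tan²(45°−38.6°/2) = 0.2316; K_a2 = tan²(45°−31.9°/2) = 0.3085.
Layer 1: σ at base = K_a1 γ₁ h₁ = 177.6 psf; P₁ = ½×177.6×7.4 = 657.0.
Layer 2: σ_v at top = γ₁h₁ = 766.6; σ_h top = K_a2×766.6 = 236.5; σ_h base = K_a2×(766.6+118.5×6.4) = 470.5.
P₂ = ½(236.5+470.5)×6.4 = 2263. Total P_a = 657.0+2263 = 2920 lb/ft.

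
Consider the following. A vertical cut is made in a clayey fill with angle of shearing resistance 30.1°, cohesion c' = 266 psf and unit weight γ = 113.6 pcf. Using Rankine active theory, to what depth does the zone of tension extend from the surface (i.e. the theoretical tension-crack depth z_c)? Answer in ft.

8.13 ft

K_a = tan²(45° − 30.1°/2) = 0.3320; √K_a = 0.5762.
The active pressure is zero where K_a γ z = 2c√K_a, so z_c = 2c/(γ√K_a) = 2×266/(113.6×0.5762) = 8.128 ft.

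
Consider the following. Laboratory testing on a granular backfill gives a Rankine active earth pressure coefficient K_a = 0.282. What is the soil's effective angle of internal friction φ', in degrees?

K_a = tan²(45° − φ/2) ⇒ 45° − φ/2 = arctan(√0.282) = 27.97°.
φ = 2(45° − 27.97°) = 34.06°.

34.1°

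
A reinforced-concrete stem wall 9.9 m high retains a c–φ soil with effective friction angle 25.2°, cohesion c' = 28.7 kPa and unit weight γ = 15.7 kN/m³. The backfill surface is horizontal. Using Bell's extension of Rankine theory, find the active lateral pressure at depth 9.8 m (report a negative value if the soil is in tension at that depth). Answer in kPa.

25.5 kPa

K_a = (1 − sin φ)/(1 + sin φ) = 0.4027.
σ_a = K_a γ z − 2c√K_a = 0.4027×15.7×9.8 − 2×28.7×0.6346 = 25.54 kPa.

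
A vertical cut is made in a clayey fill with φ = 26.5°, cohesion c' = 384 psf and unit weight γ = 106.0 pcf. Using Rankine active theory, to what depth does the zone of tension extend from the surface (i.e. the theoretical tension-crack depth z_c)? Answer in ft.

K_a = tan²(45° − 26.5°/2) = 0.3829; √K_a = 0.6188.
The active pressure is zero where K_a γ z = 2c√K_a, so z_c = 2c/(γ√K_a) = 2×384/(106.0×0.6188) = 11.71 ft.

11.7 ft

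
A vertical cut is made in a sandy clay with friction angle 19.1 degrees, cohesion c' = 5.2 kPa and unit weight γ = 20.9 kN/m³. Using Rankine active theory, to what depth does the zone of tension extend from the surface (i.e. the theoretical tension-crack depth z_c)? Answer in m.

K_a = tan²(45° − 19.1°/2) = 0.5069; √K_a = 0.7120.
The active pressure is zero where K_a γ z = 2c√K_a, so z_c = 2c/(γ√K_a) = 2×5.2/(20.9×0.7120) = 0.6989 m.

0.699 m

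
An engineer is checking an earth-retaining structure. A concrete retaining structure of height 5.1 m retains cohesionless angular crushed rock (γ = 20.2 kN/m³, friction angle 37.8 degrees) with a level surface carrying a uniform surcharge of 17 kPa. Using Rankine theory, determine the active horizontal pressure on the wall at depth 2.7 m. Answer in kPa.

K_a = (1 − sin φ)/(1 + sin φ) = 0.2400.
σ_v = γz + q = 20.2 × 2.7 + 17 = 71.54 kPa.
σ_h = K_a σ_v = 0.2400 × 71.54 = 17.17 kPa.

17.2 kPa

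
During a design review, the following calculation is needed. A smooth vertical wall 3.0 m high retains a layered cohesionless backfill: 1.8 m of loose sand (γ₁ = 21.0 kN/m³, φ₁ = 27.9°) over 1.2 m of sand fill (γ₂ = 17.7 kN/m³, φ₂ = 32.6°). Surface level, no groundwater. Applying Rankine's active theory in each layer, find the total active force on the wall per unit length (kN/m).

29.7 kN/m

K_a1 = tan²(45°−27.9°/2) = 0.3625; K_a2 = tan²(45°−32.6°/2) = 0.2997.
Layer 1: σ at base = K_a1 γ₁ h₁ = 13.70 kPa; P₁ = ½×13.70×1.8 = 12.33.
Layer 2: σ_v at top = γ₁h₁ = 37.80; σ_h top = K_a2×37.80 = 11.33; σ_h base = K_a2×(37.80+17.7×1.2) = 17.70.
P₂ = ½(11.33+17.70)×1.2 = 17.42. Total P_a = 12.33+17.42 = 29.75 kN/m.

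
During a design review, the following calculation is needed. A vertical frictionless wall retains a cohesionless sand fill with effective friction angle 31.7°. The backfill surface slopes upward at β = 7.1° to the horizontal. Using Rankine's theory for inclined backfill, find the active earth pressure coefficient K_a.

K_a = cos β · (cos β − √(cos²β − cos²φ)) / (cos β + √(cos²β − cos²φ)).
cos β = 0.9923, cos φ = 0.8508, √(cos²β − cos²φ) = 0.5107.
K_a = 0.9923 × (0.9923 − 0.5107)/(0.9923 + 0.5107) = 0.3180.

0.318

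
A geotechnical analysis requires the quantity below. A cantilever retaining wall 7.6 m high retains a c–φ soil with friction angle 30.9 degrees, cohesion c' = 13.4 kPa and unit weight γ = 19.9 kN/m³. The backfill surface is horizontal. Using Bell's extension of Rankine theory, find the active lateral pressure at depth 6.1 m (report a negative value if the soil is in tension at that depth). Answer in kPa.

23.8 kPa

K_a = (1 − sin φ)/(1 + sin φ) = 0.3214.
σ_a = K_a γ z − 2c√K_a = 0.3214×19.9×6.1 − 2×13.4×0.5669 = 23.82 kPa.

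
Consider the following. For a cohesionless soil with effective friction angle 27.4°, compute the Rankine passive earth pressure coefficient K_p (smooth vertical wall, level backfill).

2.71

K_p = (1 + sin φ)/(1 − sin φ) = tan²(45° + 27.4°/2) = 2.705.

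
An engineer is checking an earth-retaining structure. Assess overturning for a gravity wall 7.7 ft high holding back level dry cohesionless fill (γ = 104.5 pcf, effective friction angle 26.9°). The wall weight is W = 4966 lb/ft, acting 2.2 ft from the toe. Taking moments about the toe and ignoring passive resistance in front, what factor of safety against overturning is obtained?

3.64

K_a = tan²(45° − 26.9°/2) = 0.3770.
P_a = ½K_aγH² = 0.5×0.3770×104.5×7.7² = 1168 lb/ft, acting at H/3 = 2.567 ft above the base.
Overturning moment M_o = P_a × H/3 = 1168 × 2.567 = 2998.
Resisting moment M_r = W × 2.2 = 4966 × 2.2 = 10930.
FS_overturning = M_r/M_o = 10930/2998 = 3.645.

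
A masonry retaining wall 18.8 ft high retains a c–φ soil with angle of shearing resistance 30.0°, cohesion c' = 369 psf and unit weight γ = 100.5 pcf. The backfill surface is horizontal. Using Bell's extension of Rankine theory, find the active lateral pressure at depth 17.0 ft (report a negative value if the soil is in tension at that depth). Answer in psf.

143 psf

K_a = (1 − sin φ)/(1 + sin φ) = 0.3333.
σ_a = K_a γ z − 2c√K_a = 0.3333×100.5×17.0 − 2×369×0.5774 = 143.4 psf.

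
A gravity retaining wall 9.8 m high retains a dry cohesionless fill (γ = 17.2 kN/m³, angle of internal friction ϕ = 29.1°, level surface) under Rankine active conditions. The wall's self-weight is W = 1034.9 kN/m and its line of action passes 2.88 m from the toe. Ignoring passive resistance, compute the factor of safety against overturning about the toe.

3.20

K_a = tan²(45° − 29.1°/2) = 0.3456.
P_a = ½K_aγH² = 0.5×0.3456×17.2×9.8² = 285.4 kN/m, acting at H/3 = 3.267 m above the base.
Overturning moment M_o = P_a × H/3 = 285.4 × 3.267 = 932.4.
Resisting moment M_r = W × 2.88 = 1034.9 × 2.88 = 2981.
FS_overturning = M_r/M_o = 2981/932.4 = 3.196.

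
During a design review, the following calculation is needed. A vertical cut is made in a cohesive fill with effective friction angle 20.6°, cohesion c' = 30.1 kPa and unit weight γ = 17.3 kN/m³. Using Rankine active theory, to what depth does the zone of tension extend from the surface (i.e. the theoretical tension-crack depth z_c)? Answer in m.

K_a = tan²(45° − 20.6°/2) = 0.4795; √K_a = 0.6924.
The active pressure is zero where K_a γ z = 2c√K_a, so z_c = 2c/(γ√K_a) = 2×30.1/(17.3×0.6924) = 5.025 m.

5.03 m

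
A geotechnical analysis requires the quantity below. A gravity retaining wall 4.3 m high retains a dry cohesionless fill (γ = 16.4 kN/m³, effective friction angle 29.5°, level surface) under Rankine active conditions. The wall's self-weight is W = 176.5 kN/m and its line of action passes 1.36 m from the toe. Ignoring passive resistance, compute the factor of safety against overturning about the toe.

K_a = tan²(45° − 29.5°/2) = 0.3401.
P_a = ½K_aγH² = 0.5×0.3401×16.4×4.3² = 51.57 kN/m, acting at H/3 = 1.433 m above the base.
Overturning moment M_o = P_a × H/3 = 51.57 × 1.433 = 73.91.
Resisting moment M_r = W × 1.36 = 176.5 × 1.36 = 240.0.
FS_overturning = M_r/M_o = 240.0/73.91 = 3.248.

3.25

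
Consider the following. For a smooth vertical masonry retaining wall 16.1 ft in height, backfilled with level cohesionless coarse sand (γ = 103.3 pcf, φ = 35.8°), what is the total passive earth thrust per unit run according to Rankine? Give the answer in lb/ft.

K_p = tan²(45° + φ/2) = 3.819.
P_p = ½ K_p γ H² = 0.5 × 3.819 × 103.3 × 16.1² = 51130 lb/ft.

51100 lb/ft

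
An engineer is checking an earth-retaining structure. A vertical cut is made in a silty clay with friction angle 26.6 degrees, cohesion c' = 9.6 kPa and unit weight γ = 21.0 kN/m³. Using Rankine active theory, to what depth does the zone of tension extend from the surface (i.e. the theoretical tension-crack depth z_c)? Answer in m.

1.48 m

K_a = tan²(45° − 26.6°/2) = 0.3814; √K_a = 0.6176.
The active pressure is zero where K_a γ z = 2c√K_a, so z_c = 2c/(γ√K_a) = 2×9.6/(21.0×0.6176) = 1.480 m.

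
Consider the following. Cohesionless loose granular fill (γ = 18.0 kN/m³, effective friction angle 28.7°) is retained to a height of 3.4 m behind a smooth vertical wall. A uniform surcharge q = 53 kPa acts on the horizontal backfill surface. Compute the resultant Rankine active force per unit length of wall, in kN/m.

99.8 kN/m

K_a = tan²(45° − φ/2) = 0.3511.
Soil triangle: ½ K_a γ H² = 0.5×0.3511×18.0×3.4² = 36.53 kN/m.
Surcharge rectangle: K_a q H = 0.3511×53×3.4 = 63.28 kN/m.
Total = 36.53 + 63.28 = 99.81 kN/m.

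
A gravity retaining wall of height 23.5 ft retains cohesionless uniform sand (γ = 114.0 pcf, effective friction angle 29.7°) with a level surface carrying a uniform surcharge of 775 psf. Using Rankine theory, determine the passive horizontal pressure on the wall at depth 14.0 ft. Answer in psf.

7030 psf

K_p = (1 + sin φ)/(1 − sin φ) = 2.964.
σ_v = γz + q = 114.0 × 14.0 + 775 = 2371 psf.
σ_h = K_p σ_v = 2.964 × 2371 = 7028 psf.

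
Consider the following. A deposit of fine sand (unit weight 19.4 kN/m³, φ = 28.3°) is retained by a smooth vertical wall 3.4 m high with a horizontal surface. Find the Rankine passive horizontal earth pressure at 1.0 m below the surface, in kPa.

54.4 kPa

K_p = (1 + sin φ)/(1 − sin φ) = 2.803.
σ_h = K_p γ z = 2.803 × 19.4 × 1.0 = 54.38 kPa.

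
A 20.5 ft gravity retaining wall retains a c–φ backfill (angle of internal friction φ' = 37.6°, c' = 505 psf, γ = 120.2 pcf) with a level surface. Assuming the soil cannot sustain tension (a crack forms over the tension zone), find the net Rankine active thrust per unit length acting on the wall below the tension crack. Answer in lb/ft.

K_a = 0.2421; √K_a = 0.4921.
Tension-crack depth z_c = 2c/(γ√K_a) = 2×505/(120.2×0.4921) = 17.08 ft.
σ_a at base = K_a γ H − 2c√K_a = 0.2421×120.2×20.5 − 2×505×0.4921 = 99.64 psf.
P_a = ½ × 99.64 × (H − z_c) = 0.5×99.64×3.424 = 170.6 lb/ft.

171 lb/ft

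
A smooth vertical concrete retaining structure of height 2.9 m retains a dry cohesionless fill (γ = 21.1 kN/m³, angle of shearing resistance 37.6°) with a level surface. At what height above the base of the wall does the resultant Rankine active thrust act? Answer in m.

K_a = 0.2421.
The pressure distribution is triangular, so the resultant acts at H/3 above the base = 2.9/3 = 0.9667 m.

0.967 m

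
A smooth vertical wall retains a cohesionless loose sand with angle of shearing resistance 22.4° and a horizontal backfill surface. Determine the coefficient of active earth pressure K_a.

K_a = tan²(45° − φ/2) = tan²(33.80°) = 0.4482.

0.448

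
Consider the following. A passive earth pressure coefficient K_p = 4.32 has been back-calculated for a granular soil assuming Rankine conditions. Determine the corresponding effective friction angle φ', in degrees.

38.6°

K_p = (1+sin φ)/(1−sin φ) ⇒ sin φ = (K_p − 1)/(K_p + 1) = 0.6241.
φ = arcsin(0.6241) = 38.61°.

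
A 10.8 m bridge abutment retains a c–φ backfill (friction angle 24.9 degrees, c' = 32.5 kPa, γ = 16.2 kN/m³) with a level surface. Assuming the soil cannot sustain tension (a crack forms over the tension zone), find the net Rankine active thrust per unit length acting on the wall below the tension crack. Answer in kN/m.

K_a = 0.4074; √K_a = 0.6383.
Tension-crack depth z_c = 2c/(γ√K_a) = 2×32.5/(16.2×0.6383) = 6.286 m.
σ_a at base = K_a γ H − 2c√K_a = 0.4074×16.2×10.8 − 2×32.5×0.6383 = 29.79 kPa.
P_a = ½ × 29.79 × (H − z_c) = 0.5×29.79×4.514 = 67.24 kN/m.

67.2 kN/m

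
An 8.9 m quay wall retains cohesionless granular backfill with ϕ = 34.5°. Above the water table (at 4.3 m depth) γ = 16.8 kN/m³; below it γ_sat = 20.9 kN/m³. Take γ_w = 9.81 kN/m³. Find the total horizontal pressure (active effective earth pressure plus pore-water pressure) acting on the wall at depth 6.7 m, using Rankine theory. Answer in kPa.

50.9 kPa

K_a = (1 − sin φ)/(1 + sin φ) = 0.2768.
γ' = 20.9 − 9.81 = 11.09 kN/m³.
Effective vertical stress at 6.7 m: σ'_v = 16.8×4.3 + 11.09×2.40 = 98.86 kPa.
σ'_h = K_a σ'_v = 0.2768 × 98.86 = 27.36 kPa; u = γ_w × 2.40 = 23.54 kPa.
Total σ_h = 27.36 + 23.54 = 50.91 kPa.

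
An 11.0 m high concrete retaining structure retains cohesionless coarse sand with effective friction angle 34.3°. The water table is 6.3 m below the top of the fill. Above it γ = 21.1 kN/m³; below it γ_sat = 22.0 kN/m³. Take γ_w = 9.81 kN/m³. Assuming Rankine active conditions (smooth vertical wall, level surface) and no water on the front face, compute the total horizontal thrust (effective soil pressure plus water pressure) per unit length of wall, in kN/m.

437 kN/m

K_a = tan²(45° − φ/2) = 0.2792.
γ' = 22.0 − 9.81 = 12.19 kN/m³. Depth below WT = 4.7 m.
σ'_h at WT = K_a γ d_w = 37.11 kPa; at base = 37.11 + K_a γ' × 4.7 = 53.10 kPa.
P₁ (0–6.3 m) = ½×37.11×6.3 = 116.9. P₂ (6.3–11.0 m) = ½(37.11+53.10)×4.7 = 212.0.
P_w = ½ γ_w h₂² = 0.5×9.81×4.7² = 108.4. Total = 116.9+212.0+108.4 = 437.2 kN/m.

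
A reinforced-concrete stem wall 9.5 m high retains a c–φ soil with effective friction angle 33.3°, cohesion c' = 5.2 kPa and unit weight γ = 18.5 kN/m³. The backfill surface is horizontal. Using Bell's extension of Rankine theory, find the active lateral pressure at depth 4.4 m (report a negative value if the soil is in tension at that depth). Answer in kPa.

K_a = (1 − sin φ)/(1 + sin φ) = 0.2911.
σ_a = K_a γ z − 2c√K_a = 0.2911×18.5×4.4 − 2×5.2×0.5396 = 18.09 kPa.

18.1 kPa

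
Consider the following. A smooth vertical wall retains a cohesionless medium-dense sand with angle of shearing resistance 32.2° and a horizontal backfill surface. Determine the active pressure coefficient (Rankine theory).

K_a = tan²(45° − φ/2) = tan²(28.90°) = 0.3047.

0.305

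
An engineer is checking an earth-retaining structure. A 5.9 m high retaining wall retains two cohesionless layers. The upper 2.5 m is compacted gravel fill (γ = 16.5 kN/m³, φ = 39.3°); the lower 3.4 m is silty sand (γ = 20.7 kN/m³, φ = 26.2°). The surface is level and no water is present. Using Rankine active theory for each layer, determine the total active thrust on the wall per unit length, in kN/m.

112 kN/m

K_a1 = tan²(45°−39.3°/2) = 0.2245; K_a2 = tan²(45°−26.2°/2) = 0.3874.
Layer 1: σ at base = K_a1 γ₁ h₁ = 9.259 kPa; P₁ = ½×9.259×2.5 = 11.57.
Layer 2: σ_v at top = γ₁h₁ = 41.25; σ_h top = K_a2×41.25 = 15.98; σ_h base = K_a2×(41.25+20.7×3.4) = 43.25.
P₂ = ½(15.98+43.25)×3.4 = 100.7. Total P_a = 11.57+100.7 = 112.3 kN/m.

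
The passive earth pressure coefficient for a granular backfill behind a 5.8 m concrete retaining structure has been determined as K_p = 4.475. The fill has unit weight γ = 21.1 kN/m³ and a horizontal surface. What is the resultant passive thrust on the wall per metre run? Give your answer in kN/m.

1590 kN/m

P = ½ K_p γ H² = 0.5 × 4.475 × 21.1 × 5.8² = 1588 kN/m.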